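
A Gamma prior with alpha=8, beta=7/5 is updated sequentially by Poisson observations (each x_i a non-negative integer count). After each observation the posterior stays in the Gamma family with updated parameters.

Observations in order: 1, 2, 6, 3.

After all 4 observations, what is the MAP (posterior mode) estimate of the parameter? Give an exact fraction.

obs 1: x=1 → posterior Gamma(9, 12/5)
obs 2: x=2 → posterior Gamma(11, 17/5)
obs 3: x=6 → posterior Gamma(17, 22/5)
obs 4: x=3 → posterior Gamma(20, 27/5)

95/27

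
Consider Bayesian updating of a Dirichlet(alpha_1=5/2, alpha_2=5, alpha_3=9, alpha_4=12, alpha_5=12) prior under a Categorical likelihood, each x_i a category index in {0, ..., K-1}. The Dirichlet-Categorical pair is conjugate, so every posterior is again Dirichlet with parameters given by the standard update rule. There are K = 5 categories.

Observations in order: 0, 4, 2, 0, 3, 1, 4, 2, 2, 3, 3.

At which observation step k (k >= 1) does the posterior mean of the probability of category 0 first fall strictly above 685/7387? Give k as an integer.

k = 4

obs 1: x=0 → posterior Dirichlet(7/2, 5, 9, 12, 12)
obs 2: x=4 → posterior Dirichlet(7/2, 5, 9, 12, 13)
obs 3: x=2 → posterior Dirichlet(7/2, 5, 10, 12, 13)
obs 4: x=0 → posterior Dirichlet(9/2, 5, 10, 12, 13)
obs 5: x=3 → posterior Dirichlet(9/2, 5, 10, 13, 13)
obs 6: x=1 → posterior Dirichlet(9/2, 6, 10, 13, 13)
obs 7: x=4 → posterior Dirichlet(9/2, 6, 10, 13, 14)
obs 8: x=2 → posterior Dirichlet(9/2, 6, 11, 13, 14)
obs 9: x=2 → posterior Dirichlet(9/2, 6, 12, 13, 14)
obs 10: x=3 → posterior Dirichlet(9/2, 6, 12, 14, 14)
obs 11: x=3 → posterior Dirichlet(9/2, 6, 12, 15, 14)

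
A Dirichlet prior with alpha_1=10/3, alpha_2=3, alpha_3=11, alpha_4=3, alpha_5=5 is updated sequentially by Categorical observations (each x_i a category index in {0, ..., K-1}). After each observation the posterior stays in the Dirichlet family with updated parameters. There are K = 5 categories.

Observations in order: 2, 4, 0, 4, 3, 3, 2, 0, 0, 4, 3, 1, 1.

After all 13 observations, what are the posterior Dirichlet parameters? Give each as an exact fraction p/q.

obs 1: x=2 → posterior Dirichlet(10/3, 3, 12, 3, 5)
obs 2: x=4 → posterior Dirichlet(10/3, 3, 12, 3, 6)
obs 3: x=0 → posterior Dirichlet(13/3, 3, 12, 3, 6)
obs 4: x=4 → posterior Dirichlet(13/3, 3, 12, 3, 7)
obs 5: x=3 → posterior Dirichlet(13/3, 3, 12, 4, 7)
obs 6: x=3 → posterior Dirichlet(13/3, 3, 12, 5, 7)
obs 7: x=2 → posterior Dirichlet(13/3, 3, 13, 5, 7)
obs 8: x=0 → posterior Dirichlet(16/3, 3, 13, 5, 7)
obs 9: x=0 → posterior Dirichlet(19/3, 3, 13, 5, 7)
obs 10: x=4 → posterior Dirichlet(19/3, 3, 13, 5, 8)
obs 11: x=3 → posterior Dirichlet(19/3, 3, 13, 6, 8)
obs 12: x=1 → posterior Dirichlet(19/3, 4, 13, 6, 8)
obs 13: x=1 → posterior Dirichlet(19/3, 5, 13, 6, 8)

alpha_1=19/3, alpha_2=5, alpha_3=13, alpha_4=6, alpha_5=8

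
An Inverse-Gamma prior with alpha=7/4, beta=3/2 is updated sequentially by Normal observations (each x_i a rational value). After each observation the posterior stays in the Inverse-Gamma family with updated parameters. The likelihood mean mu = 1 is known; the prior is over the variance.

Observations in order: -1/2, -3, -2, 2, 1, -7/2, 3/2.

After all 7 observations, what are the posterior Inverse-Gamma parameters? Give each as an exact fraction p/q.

alpha=21/4, beta=207/8

obs 1: x=-1/2 → posterior Inverse-Gamma(9/4, 21/8)
obs 2: x=-3 → posterior Inverse-Gamma(11/4, 85/8)
obs 3: x=-2 → posterior Inverse-Gamma(13/4, 121/8)
obs 4: x=2 → posterior Inverse-Gamma(15/4, 125/8)
obs 5: x=1 → posterior Inverse-Gamma(17/4, 125/8)
obs 6: x=-7/2 → posterior Inverse-Gamma(19/4, 103/4)
obs 7: x=3/2 → posterior Inverse-Gamma(21/4, 207/8)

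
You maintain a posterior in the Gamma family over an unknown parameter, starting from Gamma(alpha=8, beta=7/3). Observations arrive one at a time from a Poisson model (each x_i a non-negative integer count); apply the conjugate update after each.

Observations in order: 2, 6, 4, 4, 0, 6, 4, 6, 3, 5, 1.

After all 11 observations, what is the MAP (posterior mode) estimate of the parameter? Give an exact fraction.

obs 1: x=2 → posterior Gamma(10, 10/3)
obs 2: x=6 → posterior Gamma(16, 13/3)
obs 3: x=4 → posterior Gamma(20, 16/3)
obs 4: x=4 → posterior Gamma(24, 19/3)
obs 5: x=0 → posterior Gamma(24, 22/3)
obs 6: x=6 → posterior Gamma(30, 25/3)
obs 7: x=4 → posterior Gamma(34, 28/3)
obs 8: x=6 → posterior Gamma(40, 31/3)
obs 9: x=3 → posterior Gamma(43, 34/3)
obs 10: x=5 → posterior Gamma(48, 37/3)
obs 11: x=1 → posterior Gamma(49, 40/3)

18/5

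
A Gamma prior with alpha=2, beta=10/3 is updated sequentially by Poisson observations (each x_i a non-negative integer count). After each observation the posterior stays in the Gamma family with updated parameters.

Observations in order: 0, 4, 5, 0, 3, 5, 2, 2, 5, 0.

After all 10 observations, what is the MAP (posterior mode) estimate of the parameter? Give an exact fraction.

81/40

obs 1: x=0 → posterior Gamma(2, 13/3)
obs 2: x=4 → posterior Gamma(6, 16/3)
obs 3: x=5 → posterior Gamma(11, 19/3)
obs 4: x=0 → posterior Gamma(11, 22/3)
obs 5: x=3 → posterior Gamma(14, 25/3)
obs 6: x=5 → posterior Gamma(19, 28/3)
obs 7: x=2 → posterior Gamma(21, 31/3)
obs 8: x=2 → posterior Gamma(23, 34/3)
obs 9: x=5 → posterior Gamma(28, 37/3)
obs 10: x=0 → posterior Gamma(28, 40/3)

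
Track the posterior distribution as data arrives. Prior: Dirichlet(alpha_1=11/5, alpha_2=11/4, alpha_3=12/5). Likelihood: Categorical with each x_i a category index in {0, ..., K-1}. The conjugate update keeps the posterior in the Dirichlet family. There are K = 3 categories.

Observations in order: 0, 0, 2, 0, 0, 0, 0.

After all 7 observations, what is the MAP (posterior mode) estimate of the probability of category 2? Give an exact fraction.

48/227

obs 1: x=0 → posterior Dirichlet(16/5, 11/4, 12/5)
obs 2: x=0 → posterior Dirichlet(21/5, 11/4, 12/5)
obs 3: x=2 → posterior Dirichlet(21/5, 11/4, 17/5)
obs 4: x=0 → posterior Dirichlet(26/5, 11/4, 17/5)
obs 5: x=0 → posterior Dirichlet(31/5, 11/4, 17/5)
obs 6: x=0 → posterior Dirichlet(36/5, 11/4, 17/5)
obs 7: x=0 → posterior Dirichlet(41/5, 11/4, 17/5)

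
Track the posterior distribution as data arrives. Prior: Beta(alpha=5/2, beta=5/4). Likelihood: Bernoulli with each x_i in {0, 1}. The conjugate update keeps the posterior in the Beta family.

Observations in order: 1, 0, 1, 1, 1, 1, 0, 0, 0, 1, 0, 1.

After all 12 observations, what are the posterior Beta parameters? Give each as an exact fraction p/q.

obs 1: x=1 → posterior Beta(7/2, 5/4)
obs 2: x=0 → posterior Beta(7/2, 9/4)
obs 3: x=1 → posterior Beta(9/2, 9/4)
obs 4: x=1 → posterior Beta(11/2, 9/4)
obs 5: x=1 → posterior Beta(13/2, 9/4)
obs 6: x=1 → posterior Beta(15/2, 9/4)
obs 7: x=0 → posterior Beta(15/2, 13/4)
obs 8: x=0 → posterior Beta(15/2, 17/4)
obs 9: x=0 → posterior Beta(15/2, 21/4)
obs 10: x=1 → posterior Beta(17/2, 21/4)
obs 11: x=0 → posterior Beta(17/2, 25/4)
obs 12: x=1 → posterior Beta(19/2, 25/4)

alpha=19/2, beta=25/4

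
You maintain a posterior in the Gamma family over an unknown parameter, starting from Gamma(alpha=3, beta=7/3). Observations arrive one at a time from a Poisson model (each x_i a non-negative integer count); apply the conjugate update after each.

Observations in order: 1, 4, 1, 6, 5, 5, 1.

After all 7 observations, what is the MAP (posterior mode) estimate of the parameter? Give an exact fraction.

75/28

obs 1: x=1 → posterior Gamma(4, 10/3)
obs 2: x=4 → posterior Gamma(8, 13/3)
obs 3: x=1 → posterior Gamma(9, 16/3)
obs 4: x=6 → posterior Gamma(15, 19/3)
obs 5: x=5 → posterior Gamma(20, 22/3)
obs 6: x=5 → posterior Gamma(25, 25/3)
obs 7: x=1 → posterior Gamma(26, 28/3)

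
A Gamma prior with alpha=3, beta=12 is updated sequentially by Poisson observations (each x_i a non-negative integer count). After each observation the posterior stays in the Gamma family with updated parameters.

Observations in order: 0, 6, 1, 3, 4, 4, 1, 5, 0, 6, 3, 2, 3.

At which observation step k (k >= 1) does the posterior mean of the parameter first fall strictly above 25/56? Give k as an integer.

k = 2

obs 1: x=0 → posterior Gamma(3, 13)
obs 2: x=6 → posterior Gamma(9, 14)
obs 3: x=1 → posterior Gamma(10, 15)
obs 4: x=3 → posterior Gamma(13, 16)
obs 5: x=4 → posterior Gamma(17, 17)
obs 6: x=4 → posterior Gamma(21, 18)
obs 7: x=1 → posterior Gamma(22, 19)
obs 8: x=5 → posterior Gamma(27, 20)
obs 9: x=0 → posterior Gamma(27, 21)
obs 10: x=6 → posterior Gamma(33, 22)
obs 11: x=3 → posterior Gamma(36, 23)
obs 12: x=2 → posterior Gamma(38, 24)
obs 13: x=3 → posterior Gamma(41, 25)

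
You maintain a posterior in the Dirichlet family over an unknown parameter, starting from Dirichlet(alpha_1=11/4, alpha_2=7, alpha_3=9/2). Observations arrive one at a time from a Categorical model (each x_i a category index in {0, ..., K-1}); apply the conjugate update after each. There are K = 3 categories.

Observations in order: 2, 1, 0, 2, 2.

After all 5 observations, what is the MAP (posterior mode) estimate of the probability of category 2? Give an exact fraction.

2/5

obs 1: x=2 → posterior Dirichlet(11/4, 7, 11/2)
obs 2: x=1 → posterior Dirichlet(11/4, 8, 11/2)
obs 3: x=0 → posterior Dirichlet(15/4, 8, 11/2)
obs 4: x=2 → posterior Dirichlet(15/4, 8, 13/2)
obs 5: x=2 → posterior Dirichlet(15/4, 8, 15/2)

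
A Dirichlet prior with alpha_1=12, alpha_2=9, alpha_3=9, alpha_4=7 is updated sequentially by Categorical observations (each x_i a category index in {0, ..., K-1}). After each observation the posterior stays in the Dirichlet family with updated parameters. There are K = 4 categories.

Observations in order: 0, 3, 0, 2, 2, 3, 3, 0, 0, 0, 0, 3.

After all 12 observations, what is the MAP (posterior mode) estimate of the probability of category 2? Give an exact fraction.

2/9

obs 1: x=0 → posterior Dirichlet(13, 9, 9, 7)
obs 2: x=3 → posterior Dirichlet(13, 9, 9, 8)
obs 3: x=0 → posterior Dirichlet(14, 9, 9, 8)
obs 4: x=2 → posterior Dirichlet(14, 9, 10, 8)
obs 5: x=2 → posterior Dirichlet(14, 9, 11, 8)
obs 6: x=3 → posterior Dirichlet(14, 9, 11, 9)
obs 7: x=3 → posterior Dirichlet(14, 9, 11, 10)
obs 8: x=0 → posterior Dirichlet(15, 9, 11, 10)
obs 9: x=0 → posterior Dirichlet(16, 9, 11, 10)
obs 10: x=0 → posterior Dirichlet(17, 9, 11, 10)
obs 11: x=0 → posterior Dirichlet(18, 9, 11, 10)
obs 12: x=3 → posterior Dirichlet(18, 9, 11, 11)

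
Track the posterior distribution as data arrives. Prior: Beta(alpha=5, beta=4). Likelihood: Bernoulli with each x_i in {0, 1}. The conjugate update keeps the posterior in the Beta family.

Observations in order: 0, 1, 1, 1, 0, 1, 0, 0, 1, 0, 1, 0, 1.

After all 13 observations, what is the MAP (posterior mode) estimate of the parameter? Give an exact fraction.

obs 1: x=0 → posterior Beta(5, 5)
obs 2: x=1 → posterior Beta(6, 5)
obs 3: x=1 → posterior Beta(7, 5)
obs 4: x=1 → posterior Beta(8, 5)
obs 5: x=0 → posterior Beta(8, 6)
obs 6: x=1 → posterior Beta(9, 6)
obs 7: x=0 → posterior Beta(9, 7)
obs 8: x=0 → posterior Beta(9, 8)
obs 9: x=1 → posterior Beta(10, 8)
obs 10: x=0 → posterior Beta(10, 9)
obs 11: x=1 → posterior Beta(11, 9)
obs 12: x=0 → posterior Beta(11, 10)
obs 13: x=1 → posterior Beta(12, 10)

11/20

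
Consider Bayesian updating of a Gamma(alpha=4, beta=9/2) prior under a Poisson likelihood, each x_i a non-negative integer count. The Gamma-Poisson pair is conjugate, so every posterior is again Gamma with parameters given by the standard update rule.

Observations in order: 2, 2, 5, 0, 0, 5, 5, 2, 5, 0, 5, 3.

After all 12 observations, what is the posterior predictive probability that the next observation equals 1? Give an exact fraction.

obs 1: x=2 → posterior Gamma(6, 11/2)
obs 2: x=2 → posterior Gamma(8, 13/2)
obs 3: x=5 → posterior Gamma(13, 15/2)
obs 4: x=0 → posterior Gamma(13, 17/2)
obs 5: x=0 → posterior Gamma(13, 19/2)
obs 6: x=5 → posterior Gamma(18, 21/2)
obs 7: x=5 → posterior Gamma(23, 23/2)
obs 8: x=2 → posterior Gamma(25, 25/2)
obs 9: x=5 → posterior Gamma(30, 27/2)
obs 10: x=0 → posterior Gamma(30, 29/2)
obs 11: x=5 → posterior Gamma(35, 31/2)
obs 12: x=3 → posterior Gamma(38, 33/2)

384010684090101455908635886845057430033576499964317804542284/1654450316218319386862649516641145964968018233776092529296875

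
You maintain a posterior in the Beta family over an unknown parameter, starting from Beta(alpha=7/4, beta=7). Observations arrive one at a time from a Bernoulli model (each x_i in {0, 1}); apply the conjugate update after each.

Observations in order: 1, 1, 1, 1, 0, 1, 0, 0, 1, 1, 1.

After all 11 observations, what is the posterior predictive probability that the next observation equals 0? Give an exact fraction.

40/79

obs 1: x=1 → posterior Beta(11/4, 7)
obs 2: x=1 → posterior Beta(15/4, 7)
obs 3: x=1 → posterior Beta(19/4, 7)
obs 4: x=1 → posterior Beta(23/4, 7)
obs 5: x=0 → posterior Beta(23/4, 8)
obs 6: x=1 → posterior Beta(27/4, 8)
obs 7: x=0 → posterior Beta(27/4, 9)
obs 8: x=0 → posterior Beta(27/4, 10)
obs 9: x=1 → posterior Beta(31/4, 10)
obs 10: x=1 → posterior Beta(35/4, 10)
obs 11: x=1 → posterior Beta(39/4, 10)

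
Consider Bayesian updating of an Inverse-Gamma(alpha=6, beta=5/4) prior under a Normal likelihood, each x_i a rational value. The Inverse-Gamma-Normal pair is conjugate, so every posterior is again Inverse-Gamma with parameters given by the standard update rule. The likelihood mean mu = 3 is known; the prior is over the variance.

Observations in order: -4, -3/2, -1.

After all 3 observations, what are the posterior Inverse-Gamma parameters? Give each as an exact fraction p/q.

obs 1: x=-4 → posterior Inverse-Gamma(13/2, 103/4)
obs 2: x=-3/2 → posterior Inverse-Gamma(7, 287/8)
obs 3: x=-1 → posterior Inverse-Gamma(15/2, 351/8)

alpha=15/2, beta=351/8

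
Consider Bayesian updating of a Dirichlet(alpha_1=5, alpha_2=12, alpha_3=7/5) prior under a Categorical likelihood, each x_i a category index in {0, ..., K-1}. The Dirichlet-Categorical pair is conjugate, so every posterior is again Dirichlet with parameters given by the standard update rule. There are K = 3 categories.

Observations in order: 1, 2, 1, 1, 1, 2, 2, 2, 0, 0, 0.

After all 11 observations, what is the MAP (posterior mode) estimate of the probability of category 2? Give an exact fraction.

obs 1: x=1 → posterior Dirichlet(5, 13, 7/5)
obs 2: x=2 → posterior Dirichlet(5, 13, 12/5)
obs 3: x=1 → posterior Dirichlet(5, 14, 12/5)
obs 4: x=1 → posterior Dirichlet(5, 15, 12/5)
obs 5: x=1 → posterior Dirichlet(5, 16, 12/5)
obs 6: x=2 → posterior Dirichlet(5, 16, 17/5)
obs 7: x=2 → posterior Dirichlet(5, 16, 22/5)
obs 8: x=2 → posterior Dirichlet(5, 16, 27/5)
obs 9: x=0 → posterior Dirichlet(6, 16, 27/5)
obs 10: x=0 → posterior Dirichlet(7, 16, 27/5)
obs 11: x=0 → posterior Dirichlet(8, 16, 27/5)

1/6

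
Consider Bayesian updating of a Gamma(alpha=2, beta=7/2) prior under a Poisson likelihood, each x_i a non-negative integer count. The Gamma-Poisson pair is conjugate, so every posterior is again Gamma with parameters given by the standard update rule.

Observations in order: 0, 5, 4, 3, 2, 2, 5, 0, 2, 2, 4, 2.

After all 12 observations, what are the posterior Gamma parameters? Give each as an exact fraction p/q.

obs 1: x=0 → posterior Gamma(2, 9/2)
obs 2: x=5 → posterior Gamma(7, 11/2)
obs 3: x=4 → posterior Gamma(11, 13/2)
obs 4: x=3 → posterior Gamma(14, 15/2)
obs 5: x=2 → posterior Gamma(16, 17/2)
obs 6: x=2 → posterior Gamma(18, 19/2)
obs 7: x=5 → posterior Gamma(23, 21/2)
obs 8: x=0 → posterior Gamma(23, 23/2)
obs 9: x=2 → posterior Gamma(25, 25/2)
obs 10: x=2 → posterior Gamma(27, 27/2)
obs 11: x=4 → posterior Gamma(31, 29/2)
obs 12: x=2 → posterior Gamma(33, 31/2)

alpha=33, beta=31/2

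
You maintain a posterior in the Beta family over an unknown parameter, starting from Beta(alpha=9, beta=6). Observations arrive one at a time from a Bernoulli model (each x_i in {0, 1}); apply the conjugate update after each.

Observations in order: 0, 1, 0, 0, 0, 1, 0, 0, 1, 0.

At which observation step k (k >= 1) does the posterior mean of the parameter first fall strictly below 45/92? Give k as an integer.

obs 1: x=0 → posterior Beta(9, 7)
obs 2: x=1 → posterior Beta(10, 7)
obs 3: x=0 → posterior Beta(10, 8)
obs 4: x=0 → posterior Beta(10, 9)
obs 5: x=0 → posterior Beta(10, 10)
obs 6: x=1 → posterior Beta(11, 10)
obs 7: x=0 → posterior Beta(11, 11)
obs 8: x=0 → posterior Beta(11, 12)
obs 9: x=1 → posterior Beta(12, 12)
obs 10: x=0 → posterior Beta(12, 13)

k = 8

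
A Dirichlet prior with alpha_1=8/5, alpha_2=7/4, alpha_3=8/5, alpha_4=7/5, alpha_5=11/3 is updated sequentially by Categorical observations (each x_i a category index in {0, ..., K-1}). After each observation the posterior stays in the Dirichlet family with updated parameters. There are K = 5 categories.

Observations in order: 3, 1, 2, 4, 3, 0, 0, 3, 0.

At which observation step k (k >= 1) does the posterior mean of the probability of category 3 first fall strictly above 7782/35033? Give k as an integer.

obs 1: x=3 → posterior Dirichlet(8/5, 7/4, 8/5, 12/5, 11/3)
obs 2: x=1 → posterior Dirichlet(8/5, 11/4, 8/5, 12/5, 11/3)
obs 3: x=2 → posterior Dirichlet(8/5, 11/4, 13/5, 12/5, 11/3)
obs 4: x=4 → posterior Dirichlet(8/5, 11/4, 13/5, 12/5, 14/3)
obs 5: x=3 → posterior Dirichlet(8/5, 11/4, 13/5, 17/5, 14/3)
obs 6: x=0 → posterior Dirichlet(13/5, 11/4, 13/5, 17/5, 14/3)
obs 7: x=0 → posterior Dirichlet(18/5, 11/4, 13/5, 17/5, 14/3)
obs 8: x=3 → posterior Dirichlet(18/5, 11/4, 13/5, 22/5, 14/3)
obs 9: x=0 → posterior Dirichlet(23/5, 11/4, 13/5, 22/5, 14/3)

k = 5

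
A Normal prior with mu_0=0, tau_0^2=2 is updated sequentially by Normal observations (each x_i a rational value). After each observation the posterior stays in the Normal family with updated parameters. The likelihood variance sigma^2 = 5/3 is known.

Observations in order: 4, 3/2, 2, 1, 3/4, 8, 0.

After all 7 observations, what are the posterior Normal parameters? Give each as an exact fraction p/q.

obs 1: x=4 → posterior Normal(24/11, 10/11)
obs 2: x=3/2 → posterior Normal(33/17, 10/17)
obs 3: x=2 → posterior Normal(45/23, 10/23)
obs 4: x=1 → posterior Normal(51/29, 10/29)
obs 5: x=3/4 → posterior Normal(111/70, 2/7)
obs 6: x=8 → posterior Normal(207/82, 10/41)
obs 7: x=0 → posterior Normal(207/94, 10/47)

mu_0=207/94, tau_0^2=10/47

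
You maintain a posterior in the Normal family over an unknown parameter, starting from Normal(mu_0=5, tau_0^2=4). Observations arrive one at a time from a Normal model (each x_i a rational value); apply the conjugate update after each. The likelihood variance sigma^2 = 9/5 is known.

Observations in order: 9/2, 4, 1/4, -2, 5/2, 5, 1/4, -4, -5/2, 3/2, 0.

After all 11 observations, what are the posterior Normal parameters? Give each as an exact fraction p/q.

mu_0=235/229, tau_0^2=36/229

obs 1: x=9/2 → posterior Normal(135/29, 36/29)
obs 2: x=4 → posterior Normal(215/49, 36/49)
obs 3: x=1/4 → posterior Normal(220/69, 12/23)
obs 4: x=-2 → posterior Normal(180/89, 36/89)
obs 5: x=5/2 → posterior Normal(230/109, 36/109)
obs 6: x=5 → posterior Normal(110/43, 12/43)
obs 7: x=1/4 → posterior Normal(335/149, 36/149)
obs 8: x=-4 → posterior Normal(255/169, 36/169)
obs 9: x=-5/2 → posterior Normal(205/189, 4/21)
obs 10: x=3/2 → posterior Normal(235/209, 36/209)
obs 11: x=0 → posterior Normal(235/229, 36/229)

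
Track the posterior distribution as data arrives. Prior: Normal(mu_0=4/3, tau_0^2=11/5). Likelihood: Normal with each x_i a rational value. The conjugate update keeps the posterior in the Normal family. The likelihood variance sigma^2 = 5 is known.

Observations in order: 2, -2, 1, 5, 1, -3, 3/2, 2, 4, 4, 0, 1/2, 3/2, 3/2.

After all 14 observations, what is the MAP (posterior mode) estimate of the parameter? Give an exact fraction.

obs 1: x=2 → posterior Normal(83/54, 55/36)
obs 2: x=-2 → posterior Normal(100/141, 55/47)
obs 3: x=1 → posterior Normal(133/174, 55/58)
obs 4: x=5 → posterior Normal(298/207, 55/69)
obs 5: x=1 → posterior Normal(331/240, 11/16)
obs 6: x=-3 → posterior Normal(232/273, 55/91)
obs 7: x=3/2 → posterior Normal(563/612, 55/102)
obs 8: x=2 → posterior Normal(695/678, 55/113)
obs 9: x=4 → posterior Normal(959/744, 55/124)
obs 10: x=4 → posterior Normal(1223/810, 11/27)
obs 11: x=0 → posterior Normal(1223/876, 55/146)
obs 12: x=1/2 → posterior Normal(4/3, 55/157)
obs 13: x=3/2 → posterior Normal(1355/1008, 55/168)
obs 14: x=3/2 → posterior Normal(727/537, 55/179)

727/537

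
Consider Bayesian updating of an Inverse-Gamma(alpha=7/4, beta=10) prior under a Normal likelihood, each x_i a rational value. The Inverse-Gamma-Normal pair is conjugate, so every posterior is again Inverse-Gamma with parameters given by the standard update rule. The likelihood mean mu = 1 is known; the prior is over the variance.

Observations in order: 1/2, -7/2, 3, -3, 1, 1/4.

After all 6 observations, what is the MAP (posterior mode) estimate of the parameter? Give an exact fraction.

977/184

obs 1: x=1/2 → posterior Inverse-Gamma(9/4, 81/8)
obs 2: x=-7/2 → posterior Inverse-Gamma(11/4, 81/4)
obs 3: x=3 → posterior Inverse-Gamma(13/4, 89/4)
obs 4: x=-3 → posterior Inverse-Gamma(15/4, 121/4)
obs 5: x=1 → posterior Inverse-Gamma(17/4, 121/4)
obs 6: x=1/4 → posterior Inverse-Gamma(19/4, 977/32)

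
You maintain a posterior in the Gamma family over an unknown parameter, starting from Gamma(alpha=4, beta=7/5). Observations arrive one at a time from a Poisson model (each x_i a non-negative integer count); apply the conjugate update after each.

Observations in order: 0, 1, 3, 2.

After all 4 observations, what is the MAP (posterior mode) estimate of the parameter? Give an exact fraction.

5/3

obs 1: x=0 → posterior Gamma(4, 12/5)
obs 2: x=1 → posterior Gamma(5, 17/5)
obs 3: x=3 → posterior Gamma(8, 22/5)
obs 4: x=2 → posterior Gamma(10, 27/5)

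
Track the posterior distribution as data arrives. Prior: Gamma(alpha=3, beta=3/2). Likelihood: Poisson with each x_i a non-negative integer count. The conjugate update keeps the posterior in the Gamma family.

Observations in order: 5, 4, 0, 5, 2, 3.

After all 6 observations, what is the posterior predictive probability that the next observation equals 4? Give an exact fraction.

obs 1: x=5 → posterior Gamma(8, 5/2)
obs 2: x=4 → posterior Gamma(12, 7/2)
obs 3: x=0 → posterior Gamma(12, 9/2)
obs 4: x=5 → posterior Gamma(17, 11/2)
obs 5: x=2 → posterior Gamma(19, 13/2)
obs 6: x=3 → posterior Gamma(22, 15/2)

15143219148782730102539062500000/98100666009922840441972689847969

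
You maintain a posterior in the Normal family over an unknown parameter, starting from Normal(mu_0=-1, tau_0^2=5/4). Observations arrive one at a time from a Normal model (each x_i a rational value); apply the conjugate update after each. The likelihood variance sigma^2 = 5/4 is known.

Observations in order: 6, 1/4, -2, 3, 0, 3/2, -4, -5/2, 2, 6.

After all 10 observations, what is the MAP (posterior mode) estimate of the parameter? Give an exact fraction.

obs 1: x=6 → posterior Normal(5/2, 5/8)
obs 2: x=1/4 → posterior Normal(7/4, 5/12)
obs 3: x=-2 → posterior Normal(13/16, 5/16)
obs 4: x=3 → posterior Normal(5/4, 1/4)
obs 5: x=0 → posterior Normal(25/24, 5/24)
obs 6: x=3/2 → posterior Normal(31/28, 5/28)
obs 7: x=-4 → posterior Normal(15/32, 5/32)
obs 8: x=-5/2 → posterior Normal(5/36, 5/36)
obs 9: x=2 → posterior Normal(13/40, 1/8)
obs 10: x=6 → posterior Normal(37/44, 5/44)

37/44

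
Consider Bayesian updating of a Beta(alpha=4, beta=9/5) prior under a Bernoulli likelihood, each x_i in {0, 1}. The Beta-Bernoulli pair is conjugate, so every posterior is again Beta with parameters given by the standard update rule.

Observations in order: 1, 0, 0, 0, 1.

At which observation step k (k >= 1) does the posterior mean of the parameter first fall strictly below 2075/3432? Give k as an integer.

k = 3

obs 1: x=1 → posterior Beta(5, 9/5)
obs 2: x=0 → posterior Beta(5, 14/5)
obs 3: x=0 → posterior Beta(5, 19/5)
obs 4: x=0 → posterior Beta(5, 24/5)
obs 5: x=1 → posterior Beta(6, 24/5)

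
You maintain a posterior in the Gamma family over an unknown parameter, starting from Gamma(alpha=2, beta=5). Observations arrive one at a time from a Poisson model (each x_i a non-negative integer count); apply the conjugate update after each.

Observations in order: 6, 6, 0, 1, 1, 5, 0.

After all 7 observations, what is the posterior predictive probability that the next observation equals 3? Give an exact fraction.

81475067359493741296484352/542800770374370512771595361

obs 1: x=6 → posterior Gamma(8, 6)
obs 2: x=6 → posterior Gamma(14, 7)
obs 3: x=0 → posterior Gamma(14, 8)
obs 4: x=1 → posterior Gamma(15, 9)
obs 5: x=1 → posterior Gamma(16, 10)
obs 6: x=5 → posterior Gamma(21, 11)
obs 7: x=0 → posterior Gamma(21, 12)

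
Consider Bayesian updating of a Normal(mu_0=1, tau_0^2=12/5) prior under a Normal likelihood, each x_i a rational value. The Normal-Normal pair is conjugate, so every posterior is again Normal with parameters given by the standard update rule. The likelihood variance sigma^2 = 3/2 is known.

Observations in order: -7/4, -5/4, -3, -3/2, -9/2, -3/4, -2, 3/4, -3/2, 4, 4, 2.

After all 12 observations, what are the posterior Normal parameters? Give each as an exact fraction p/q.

mu_0=-39/101, tau_0^2=12/101

obs 1: x=-7/4 → posterior Normal(-9/13, 12/13)
obs 2: x=-5/4 → posterior Normal(-19/21, 4/7)
obs 3: x=-3 → posterior Normal(-43/29, 12/29)
obs 4: x=-3/2 → posterior Normal(-55/37, 12/37)
obs 5: x=-9/2 → posterior Normal(-91/45, 4/15)
obs 6: x=-3/4 → posterior Normal(-97/53, 12/53)
obs 7: x=-2 → posterior Normal(-113/61, 12/61)
obs 8: x=3/4 → posterior Normal(-107/69, 4/23)
obs 9: x=-3/2 → posterior Normal(-17/11, 12/77)
obs 10: x=4 → posterior Normal(-87/85, 12/85)
obs 11: x=4 → posterior Normal(-55/93, 4/31)
obs 12: x=2 → posterior Normal(-39/101, 12/101)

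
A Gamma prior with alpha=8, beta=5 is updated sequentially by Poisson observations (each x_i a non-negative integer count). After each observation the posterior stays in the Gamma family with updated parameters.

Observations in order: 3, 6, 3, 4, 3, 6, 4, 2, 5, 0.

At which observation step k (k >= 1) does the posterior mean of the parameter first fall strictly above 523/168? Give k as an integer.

k = 9

obs 1: x=3 → posterior Gamma(11, 6)
obs 2: x=6 → posterior Gamma(17, 7)
obs 3: x=3 → posterior Gamma(20, 8)
obs 4: x=4 → posterior Gamma(24, 9)
obs 5: x=3 → posterior Gamma(27, 10)
obs 6: x=6 → posterior Gamma(33, 11)
obs 7: x=4 → posterior Gamma(37, 12)
obs 8: x=2 → posterior Gamma(39, 13)
obs 9: x=5 → posterior Gamma(44, 14)
obs 10: x=0 → posterior Gamma(44, 15)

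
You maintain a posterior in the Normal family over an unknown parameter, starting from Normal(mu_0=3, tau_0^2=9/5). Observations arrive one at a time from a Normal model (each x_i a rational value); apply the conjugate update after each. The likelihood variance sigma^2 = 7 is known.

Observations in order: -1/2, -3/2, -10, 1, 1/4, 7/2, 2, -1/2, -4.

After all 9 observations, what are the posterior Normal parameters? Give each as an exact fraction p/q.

mu_0=69/464, tau_0^2=63/116

obs 1: x=-1/2 → posterior Normal(201/88, 63/44)
obs 2: x=-3/2 → posterior Normal(87/53, 63/53)
obs 3: x=-10 → posterior Normal(-3/62, 63/62)
obs 4: x=1 → posterior Normal(6/71, 63/71)
obs 5: x=1/4 → posterior Normal(33/320, 63/80)
obs 6: x=7/2 → posterior Normal(159/356, 63/89)
obs 7: x=2 → posterior Normal(33/56, 9/14)
obs 8: x=-1/2 → posterior Normal(213/428, 63/107)
obs 9: x=-4 → posterior Normal(69/464, 63/116)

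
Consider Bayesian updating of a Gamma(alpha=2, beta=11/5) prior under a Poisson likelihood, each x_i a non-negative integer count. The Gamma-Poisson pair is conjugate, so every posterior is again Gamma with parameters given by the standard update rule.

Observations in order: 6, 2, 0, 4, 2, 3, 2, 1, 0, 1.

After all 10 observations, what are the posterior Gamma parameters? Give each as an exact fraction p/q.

obs 1: x=6 → posterior Gamma(8, 16/5)
obs 2: x=2 → posterior Gamma(10, 21/5)
obs 3: x=0 → posterior Gamma(10, 26/5)
obs 4: x=4 → posterior Gamma(14, 31/5)
obs 5: x=2 → posterior Gamma(16, 36/5)
obs 6: x=3 → posterior Gamma(19, 41/5)
obs 7: x=2 → posterior Gamma(21, 46/5)
obs 8: x=1 → posterior Gamma(22, 51/5)
obs 9: x=0 → posterior Gamma(22, 56/5)
obs 10: x=1 → posterior Gamma(23, 61/5)

alpha=23, beta=61/5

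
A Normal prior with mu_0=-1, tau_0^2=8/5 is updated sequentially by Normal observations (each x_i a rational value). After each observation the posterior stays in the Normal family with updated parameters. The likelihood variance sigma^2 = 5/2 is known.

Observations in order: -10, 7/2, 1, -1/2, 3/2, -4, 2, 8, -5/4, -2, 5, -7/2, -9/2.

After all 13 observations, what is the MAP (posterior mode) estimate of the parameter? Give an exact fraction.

obs 1: x=-10 → posterior Normal(-185/41, 40/41)
obs 2: x=7/2 → posterior Normal(-43/19, 40/57)
obs 3: x=1 → posterior Normal(-113/73, 40/73)
obs 4: x=-1/2 → posterior Normal(-121/89, 40/89)
obs 5: x=3/2 → posterior Normal(-97/105, 8/21)
obs 6: x=-4 → posterior Normal(-161/121, 40/121)
obs 7: x=2 → posterior Normal(-129/137, 40/137)
obs 8: x=8 → posterior Normal(-1/153, 40/153)
obs 9: x=-5/4 → posterior Normal(-21/169, 40/169)
obs 10: x=-2 → posterior Normal(-53/185, 8/37)
obs 11: x=5 → posterior Normal(9/67, 40/201)
obs 12: x=-7/2 → posterior Normal(-29/217, 40/217)
obs 13: x=-9/2 → posterior Normal(-101/233, 40/233)

-101/233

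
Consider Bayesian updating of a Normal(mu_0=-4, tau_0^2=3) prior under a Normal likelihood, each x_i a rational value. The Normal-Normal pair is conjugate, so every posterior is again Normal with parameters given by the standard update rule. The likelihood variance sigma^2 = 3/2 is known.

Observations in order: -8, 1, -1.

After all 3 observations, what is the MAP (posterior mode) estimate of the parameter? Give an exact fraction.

obs 1: x=-8 → posterior Normal(-20/3, 1)
obs 2: x=1 → posterior Normal(-18/5, 3/5)
obs 3: x=-1 → posterior Normal(-20/7, 3/7)

-20/7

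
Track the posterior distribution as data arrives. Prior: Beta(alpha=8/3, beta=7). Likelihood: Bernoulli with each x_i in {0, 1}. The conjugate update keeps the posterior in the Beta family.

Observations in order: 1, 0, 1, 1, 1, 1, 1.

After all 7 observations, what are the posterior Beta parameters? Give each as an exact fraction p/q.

alpha=26/3, beta=8

obs 1: x=1 → posterior Beta(11/3, 7)
obs 2: x=0 → posterior Beta(11/3, 8)
obs 3: x=1 → posterior Beta(14/3, 8)
obs 4: x=1 → posterior Beta(17/3, 8)
obs 5: x=1 → posterior Beta(20/3, 8)
obs 6: x=1 → posterior Beta(23/3, 8)
obs 7: x=1 → posterior Beta(26/3, 8)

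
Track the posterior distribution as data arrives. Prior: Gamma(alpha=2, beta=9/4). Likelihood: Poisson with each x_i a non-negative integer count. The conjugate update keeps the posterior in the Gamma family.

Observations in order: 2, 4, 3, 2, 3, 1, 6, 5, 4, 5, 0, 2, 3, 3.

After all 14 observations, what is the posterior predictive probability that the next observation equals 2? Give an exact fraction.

obs 1: x=2 → posterior Gamma(4, 13/4)
obs 2: x=4 → posterior Gamma(8, 17/4)
obs 3: x=3 → posterior Gamma(11, 21/4)
obs 4: x=2 → posterior Gamma(13, 25/4)
obs 5: x=3 → posterior Gamma(16, 29/4)
obs 6: x=1 → posterior Gamma(17, 33/4)
obs 7: x=6 → posterior Gamma(23, 37/4)
obs 8: x=5 → posterior Gamma(28, 41/4)
obs 9: x=4 → posterior Gamma(32, 45/4)
obs 10: x=5 → posterior Gamma(37, 49/4)
obs 11: x=0 → posterior Gamma(37, 53/4)
obs 12: x=2 → posterior Gamma(39, 57/4)
obs 13: x=3 → posterior Gamma(42, 61/4)
obs 14: x=3 → posterior Gamma(45, 65/4)

304923598180834992839795887498635490246236520370287053083302453160285949707031250000/1288062448421334108846325065368965062091432904338961405982013309614570671408084459427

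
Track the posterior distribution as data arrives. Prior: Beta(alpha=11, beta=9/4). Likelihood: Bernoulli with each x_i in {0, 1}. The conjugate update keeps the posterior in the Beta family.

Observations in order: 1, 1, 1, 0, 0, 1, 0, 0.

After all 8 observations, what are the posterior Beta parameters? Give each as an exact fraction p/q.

obs 1: x=1 → posterior Beta(12, 9/4)
obs 2: x=1 → posterior Beta(13, 9/4)
obs 3: x=1 → posterior Beta(14, 9/4)
obs 4: x=0 → posterior Beta(14, 13/4)
obs 5: x=0 → posterior Beta(14, 17/4)
obs 6: x=1 → posterior Beta(15, 17/4)
obs 7: x=0 → posterior Beta(15, 21/4)
obs 8: x=0 → posterior Beta(15, 25/4)

alpha=15, beta=25/4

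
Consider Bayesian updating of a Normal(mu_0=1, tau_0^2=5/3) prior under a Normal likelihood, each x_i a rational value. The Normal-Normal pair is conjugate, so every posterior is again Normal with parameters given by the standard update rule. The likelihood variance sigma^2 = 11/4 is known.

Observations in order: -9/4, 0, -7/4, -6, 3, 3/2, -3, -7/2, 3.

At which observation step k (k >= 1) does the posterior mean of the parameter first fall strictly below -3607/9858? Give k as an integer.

obs 1: x=-9/4 → posterior Normal(-12/53, 55/53)
obs 2: x=0 → posterior Normal(-12/73, 55/73)
obs 3: x=-7/4 → posterior Normal(-47/93, 55/93)
obs 4: x=-6 → posterior Normal(-167/113, 55/113)
obs 5: x=3 → posterior Normal(-107/133, 55/133)
obs 6: x=3/2 → posterior Normal(-77/153, 55/153)
obs 7: x=-3 → posterior Normal(-137/173, 55/173)
obs 8: x=-7/2 → posterior Normal(-207/193, 55/193)
obs 9: x=3 → posterior Normal(-49/71, 55/213)

k = 3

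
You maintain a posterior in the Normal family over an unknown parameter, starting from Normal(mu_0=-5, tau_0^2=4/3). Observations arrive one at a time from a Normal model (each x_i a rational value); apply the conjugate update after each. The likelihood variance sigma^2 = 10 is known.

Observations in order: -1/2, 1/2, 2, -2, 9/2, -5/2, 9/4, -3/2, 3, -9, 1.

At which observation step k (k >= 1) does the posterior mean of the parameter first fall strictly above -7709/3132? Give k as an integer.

obs 1: x=-1/2 → posterior Normal(-76/17, 20/17)
obs 2: x=1/2 → posterior Normal(-75/19, 20/19)
obs 3: x=2 → posterior Normal(-71/21, 20/21)
obs 4: x=-2 → posterior Normal(-75/23, 20/23)
obs 5: x=9/2 → posterior Normal(-66/25, 4/5)
obs 6: x=-5/2 → posterior Normal(-71/27, 20/27)
obs 7: x=9/4 → posterior Normal(-133/58, 20/29)
obs 8: x=-3/2 → posterior Normal(-139/62, 20/31)
obs 9: x=3 → posterior Normal(-127/66, 20/33)
obs 10: x=-9 → posterior Normal(-163/70, 4/7)
obs 11: x=1 → posterior Normal(-159/74, 20/37)

k = 7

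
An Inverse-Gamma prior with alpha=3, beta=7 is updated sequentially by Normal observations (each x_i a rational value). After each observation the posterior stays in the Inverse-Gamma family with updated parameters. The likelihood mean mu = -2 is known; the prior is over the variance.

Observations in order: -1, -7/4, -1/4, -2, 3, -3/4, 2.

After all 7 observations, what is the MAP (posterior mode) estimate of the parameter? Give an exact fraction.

971/240

obs 1: x=-1 → posterior Inverse-Gamma(7/2, 15/2)
obs 2: x=-7/4 → posterior Inverse-Gamma(4, 241/32)
obs 3: x=-1/4 → posterior Inverse-Gamma(9/2, 145/16)
obs 4: x=-2 → posterior Inverse-Gamma(5, 145/16)
obs 5: x=3 → posterior Inverse-Gamma(11/2, 345/16)
obs 6: x=-3/4 → posterior Inverse-Gamma(6, 715/32)
obs 7: x=2 → posterior Inverse-Gamma(13/2, 971/32)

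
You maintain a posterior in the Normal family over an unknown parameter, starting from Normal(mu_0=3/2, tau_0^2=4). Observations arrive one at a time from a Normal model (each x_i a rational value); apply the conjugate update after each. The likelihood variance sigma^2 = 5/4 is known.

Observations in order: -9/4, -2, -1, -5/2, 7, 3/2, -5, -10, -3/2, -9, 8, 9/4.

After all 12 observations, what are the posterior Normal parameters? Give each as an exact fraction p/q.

obs 1: x=-9/4 → posterior Normal(-19/14, 20/21)
obs 2: x=-2 → posterior Normal(-121/74, 20/37)
obs 3: x=-1 → posterior Normal(-153/106, 20/53)
obs 4: x=-5/2 → posterior Normal(-233/138, 20/69)
obs 5: x=7 → posterior Normal(-9/170, 4/17)
obs 6: x=3/2 → posterior Normal(39/202, 20/101)
obs 7: x=-5 → posterior Normal(-121/234, 20/117)
obs 8: x=-10 → posterior Normal(-63/38, 20/133)
obs 9: x=-3/2 → posterior Normal(-489/298, 20/149)
obs 10: x=-9 → posterior Normal(-259/110, 4/33)
obs 11: x=8 → posterior Normal(-521/362, 20/181)
obs 12: x=9/4 → posterior Normal(-449/394, 20/197)

mu_0=-449/394, tau_0^2=20/197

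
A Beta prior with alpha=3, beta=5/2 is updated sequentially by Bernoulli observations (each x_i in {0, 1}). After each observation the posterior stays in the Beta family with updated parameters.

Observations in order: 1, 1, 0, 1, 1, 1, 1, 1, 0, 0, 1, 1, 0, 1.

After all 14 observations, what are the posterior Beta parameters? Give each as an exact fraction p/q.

alpha=13, beta=13/2

obs 1: x=1 → posterior Beta(4, 5/2)
obs 2: x=1 → posterior Beta(5, 5/2)
obs 3: x=0 → posterior Beta(5, 7/2)
obs 4: x=1 → posterior Beta(6, 7/2)
obs 5: x=1 → posterior Beta(7, 7/2)
obs 6: x=1 → posterior Beta(8, 7/2)
obs 7: x=1 → posterior Beta(9, 7/2)
obs 8: x=1 → posterior Beta(10, 7/2)
obs 9: x=0 → posterior Beta(10, 9/2)
obs 10: x=0 → posterior Beta(10, 11/2)
obs 11: x=1 → posterior Beta(11, 11/2)
obs 12: x=1 → posterior Beta(12, 11/2)
obs 13: x=0 → posterior Beta(12, 13/2)
obs 14: x=1 → posterior Beta(13, 13/2)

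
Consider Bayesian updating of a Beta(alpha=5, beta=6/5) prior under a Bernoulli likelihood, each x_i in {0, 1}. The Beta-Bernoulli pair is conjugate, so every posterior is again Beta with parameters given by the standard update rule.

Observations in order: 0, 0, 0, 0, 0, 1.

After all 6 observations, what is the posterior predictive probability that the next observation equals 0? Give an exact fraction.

obs 1: x=0 → posterior Beta(5, 11/5)
obs 2: x=0 → posterior Beta(5, 16/5)
obs 3: x=0 → posterior Beta(5, 21/5)
obs 4: x=0 → posterior Beta(5, 26/5)
obs 5: x=0 → posterior Beta(5, 31/5)
obs 6: x=1 → posterior Beta(6, 31/5)

31/61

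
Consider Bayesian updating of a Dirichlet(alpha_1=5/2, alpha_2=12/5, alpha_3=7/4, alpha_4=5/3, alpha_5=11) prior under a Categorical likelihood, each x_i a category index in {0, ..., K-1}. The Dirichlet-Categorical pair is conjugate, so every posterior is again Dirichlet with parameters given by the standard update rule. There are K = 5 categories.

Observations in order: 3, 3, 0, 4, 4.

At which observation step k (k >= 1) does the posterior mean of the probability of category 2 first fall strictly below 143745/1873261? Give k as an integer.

k = 4

obs 1: x=3 → posterior Dirichlet(5/2, 12/5, 7/4, 8/3, 11)
obs 2: x=3 → posterior Dirichlet(5/2, 12/5, 7/4, 11/3, 11)
obs 3: x=0 → posterior Dirichlet(7/2, 12/5, 7/4, 11/3, 11)
obs 4: x=4 → posterior Dirichlet(7/2, 12/5, 7/4, 11/3, 12)
obs 5: x=4 → posterior Dirichlet(7/2, 12/5, 7/4, 11/3, 13)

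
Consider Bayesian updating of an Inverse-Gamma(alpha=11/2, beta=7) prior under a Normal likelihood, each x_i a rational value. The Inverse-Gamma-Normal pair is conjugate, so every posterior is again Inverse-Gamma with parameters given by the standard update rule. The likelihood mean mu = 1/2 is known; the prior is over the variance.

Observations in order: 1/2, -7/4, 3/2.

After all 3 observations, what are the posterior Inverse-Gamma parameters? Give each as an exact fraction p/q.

alpha=7, beta=321/32

obs 1: x=1/2 → posterior Inverse-Gamma(6, 7)
obs 2: x=-7/4 → posterior Inverse-Gamma(13/2, 305/32)
obs 3: x=3/2 → posterior Inverse-Gamma(7, 321/32)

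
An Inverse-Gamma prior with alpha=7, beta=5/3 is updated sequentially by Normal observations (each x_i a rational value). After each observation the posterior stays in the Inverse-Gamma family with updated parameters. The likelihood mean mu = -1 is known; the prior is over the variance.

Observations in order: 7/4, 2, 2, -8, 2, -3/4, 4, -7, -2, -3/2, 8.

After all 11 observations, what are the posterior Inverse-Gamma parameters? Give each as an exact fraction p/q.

obs 1: x=7/4 → posterior Inverse-Gamma(15/2, 523/96)
obs 2: x=2 → posterior Inverse-Gamma(8, 955/96)
obs 3: x=2 → posterior Inverse-Gamma(17/2, 1387/96)
obs 4: x=-8 → posterior Inverse-Gamma(9, 3739/96)
obs 5: x=2 → posterior Inverse-Gamma(19/2, 4171/96)
obs 6: x=-3/4 → posterior Inverse-Gamma(10, 2087/48)
obs 7: x=4 → posterior Inverse-Gamma(21/2, 2687/48)
obs 8: x=-7 → posterior Inverse-Gamma(11, 3551/48)
obs 9: x=-2 → posterior Inverse-Gamma(23/2, 3575/48)
obs 10: x=-3/2 → posterior Inverse-Gamma(12, 3581/48)
obs 11: x=8 → posterior Inverse-Gamma(25/2, 5525/48)

alpha=25/2, beta=5525/48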